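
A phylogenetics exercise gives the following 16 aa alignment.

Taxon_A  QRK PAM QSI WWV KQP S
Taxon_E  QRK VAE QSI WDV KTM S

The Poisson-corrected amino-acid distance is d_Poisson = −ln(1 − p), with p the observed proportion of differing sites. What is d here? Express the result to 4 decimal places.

The sequences differ at positions 4 (P/V), 6 (M/E), 11 (W/D), 14 (Q/T), 15 (P/M).
p = 5/16 = 0.312500.
d = −ln(1 − 0.312500) = −ln(0.687500) = 0.3747.

0.3747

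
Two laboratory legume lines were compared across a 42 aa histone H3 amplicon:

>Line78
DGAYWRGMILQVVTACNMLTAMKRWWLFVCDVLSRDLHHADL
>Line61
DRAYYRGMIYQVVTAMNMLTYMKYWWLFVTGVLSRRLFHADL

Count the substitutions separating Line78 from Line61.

Differing sites — 2:G/R; 5:W/Y; 10:L/Y; 16:C/M; 21:A/Y; 24:R/Y; 30:C/T; 31:D/G; 36:D/R; 38:H/F.
That gives 10 mismatches out of 42 aligned sites, so the Hamming distance is 10.

10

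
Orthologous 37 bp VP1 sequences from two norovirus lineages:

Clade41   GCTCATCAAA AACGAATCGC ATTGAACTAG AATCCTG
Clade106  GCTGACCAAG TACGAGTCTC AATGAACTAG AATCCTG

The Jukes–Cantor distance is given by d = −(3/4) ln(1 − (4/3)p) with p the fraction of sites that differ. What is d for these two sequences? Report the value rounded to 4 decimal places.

0.2180

Mismatches occur at site 4 (C/G), site 6 (T/C), site 10 (A/G), site 11 (A/T), site 16 (A/G), site 19 (G/T), site 22 (T/A).
p = 7/37 = 0.189189.
d = −0.75 · ln(1 − (4/3)·0.189189) = −0.75 · ln(0.747748) = −0.75 · (-0.290689) = 0.2180.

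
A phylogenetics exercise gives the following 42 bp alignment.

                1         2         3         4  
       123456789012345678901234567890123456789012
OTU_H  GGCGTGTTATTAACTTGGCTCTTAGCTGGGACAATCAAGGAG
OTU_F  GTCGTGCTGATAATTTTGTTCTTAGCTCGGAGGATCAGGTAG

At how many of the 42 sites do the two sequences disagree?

Mismatches occur at site 2 (G→T), site 7 (T→C), site 9 (A→G), site 10 (T→A), site 14 (C→T), site 17 (G→T), site 19 (C→T), site 28 (G→C), site 32 (C→G), site 33 (A→G), site 38 (A→G), site 40 (G→T).
That gives 12 mismatches out of 42 aligned sites, so the Hamming distance is 12.

12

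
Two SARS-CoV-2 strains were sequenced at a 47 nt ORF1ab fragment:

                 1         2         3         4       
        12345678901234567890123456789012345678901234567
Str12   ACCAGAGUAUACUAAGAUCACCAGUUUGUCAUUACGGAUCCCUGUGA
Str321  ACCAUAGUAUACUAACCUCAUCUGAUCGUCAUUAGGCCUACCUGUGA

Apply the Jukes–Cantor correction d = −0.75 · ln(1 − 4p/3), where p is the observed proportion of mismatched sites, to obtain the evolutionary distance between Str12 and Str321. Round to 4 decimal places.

0.2805

The sequences differ at positions 5 (G/U), 16 (G/C), 17 (A/C), 21 (C/U), 23 (A/U), 25 (U/A), 27 (U/C), 35 (C/G), 37 (G/C), 38 (A/C), 40 (C/A).
p = 11/47 = 0.234043.
d = −0.75 · ln(1 − (4/3)·0.234043) = −0.75 · ln(0.687943) = −0.75 · (-0.374049) = 0.2805.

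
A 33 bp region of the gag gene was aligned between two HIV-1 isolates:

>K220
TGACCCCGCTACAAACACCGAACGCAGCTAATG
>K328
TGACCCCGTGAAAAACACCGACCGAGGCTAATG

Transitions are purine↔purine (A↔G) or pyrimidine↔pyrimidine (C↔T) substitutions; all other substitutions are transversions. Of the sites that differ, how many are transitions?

2

Mismatches occur at site 9 (C/T, transition), site 10 (T/G, transversion), site 12 (C/A, transversion), site 22 (A/C, transversion), site 25 (C/A, transversion), site 26 (A/G, transition).
Of the 6 differences, 2 transitions and 4 transversions, so the answer is 2.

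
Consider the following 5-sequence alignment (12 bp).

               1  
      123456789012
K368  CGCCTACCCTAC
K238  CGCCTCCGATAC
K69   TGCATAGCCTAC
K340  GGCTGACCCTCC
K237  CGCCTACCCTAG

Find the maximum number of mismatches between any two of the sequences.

Pairwise Hamming distances:
  K368 vs K238: 3
  K368 vs K69: 3
  K368 vs K340: 4
  K368 vs K237: 1
  K238 vs K69: 6
  K238 vs K340: 7
  K238 vs K237: 4
  K69 vs K340: 5
  K69 vs K237: 4
  K340 vs K237: 5
The largest is 7, between K238 and K340.

7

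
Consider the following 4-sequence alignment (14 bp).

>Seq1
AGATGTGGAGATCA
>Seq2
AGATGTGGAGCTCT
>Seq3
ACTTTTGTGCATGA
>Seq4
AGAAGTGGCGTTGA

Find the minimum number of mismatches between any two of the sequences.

2

Pairwise Hamming distances:
  Seq1 vs Seq2: 2
  Seq1 vs Seq3: 7
  Seq1 vs Seq4: 4
  Seq2 vs Seq3: 9
  Seq2 vs Seq4: 5
  Seq3 vs Seq4: 8
The smallest is 2, between Seq1 and Seq2.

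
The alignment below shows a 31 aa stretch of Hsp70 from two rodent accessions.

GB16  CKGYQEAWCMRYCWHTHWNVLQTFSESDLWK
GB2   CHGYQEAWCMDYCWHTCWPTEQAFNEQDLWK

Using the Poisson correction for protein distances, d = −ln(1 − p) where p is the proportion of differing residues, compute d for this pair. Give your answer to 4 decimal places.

0.3429

Differing sites — 2:K/H; 11:R/D; 17:H/C; 19:N/P; 20:V/T; 21:L/E; 23:T/A; 25:S/N; 27:S/Q.
p = 9/31 = 0.290323.
d = −ln(1 − 0.290323) = −ln(0.709677) = 0.3429.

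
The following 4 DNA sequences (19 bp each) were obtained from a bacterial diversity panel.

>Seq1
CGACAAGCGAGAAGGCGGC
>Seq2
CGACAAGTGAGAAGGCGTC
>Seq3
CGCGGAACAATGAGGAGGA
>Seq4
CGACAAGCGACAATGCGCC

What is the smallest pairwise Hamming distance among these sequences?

Pairwise Hamming distances:
  Seq1 vs Seq2: 2
  Seq1 vs Seq3: 9
  Seq1 vs Seq4: 3
  Seq2 vs Seq3: 11
  Seq2 vs Seq4: 4
  Seq3 vs Seq4: 11
The smallest is 2, between Seq1 and Seq2.

2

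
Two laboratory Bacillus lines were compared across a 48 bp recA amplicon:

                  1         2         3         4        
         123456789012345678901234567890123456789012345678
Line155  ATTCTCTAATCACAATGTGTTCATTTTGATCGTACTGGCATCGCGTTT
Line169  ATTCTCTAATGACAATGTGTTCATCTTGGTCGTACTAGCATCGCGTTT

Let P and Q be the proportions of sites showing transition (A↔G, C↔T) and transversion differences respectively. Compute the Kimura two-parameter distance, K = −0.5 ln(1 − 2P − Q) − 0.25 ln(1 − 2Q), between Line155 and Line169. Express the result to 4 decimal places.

0.0895

Mismatches occur at site 11 (C→G, transversion), site 25 (T→C, transition), site 29 (A→G, transition), site 37 (G→A, transition).
Of the 4 differences, 3 transitions and 1 transversion over 48 sites: P = 3/48 = 0.062500, Q = 1/48 = 0.020833.
d = −0.5·ln(0.854167) − 0.25·ln(0.958334) = −0.5·(-0.157629) − 0.25·(-0.042559) = 0.0895.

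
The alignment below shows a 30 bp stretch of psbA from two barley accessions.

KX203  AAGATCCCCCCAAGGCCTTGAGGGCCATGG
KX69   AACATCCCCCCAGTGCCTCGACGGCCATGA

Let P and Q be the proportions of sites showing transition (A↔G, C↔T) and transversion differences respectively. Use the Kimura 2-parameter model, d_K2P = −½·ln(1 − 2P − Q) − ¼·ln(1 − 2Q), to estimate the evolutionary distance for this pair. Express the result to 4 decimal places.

0.2341

Differing sites — 3:G/C (Tv); 13:A/G (Ti); 14:G/T (Tv); 19:T/C (Ti); 22:G/C (Tv); 30:G/A (Ti).
Of the 6 differences, 3 transitions and 3 transversions over 30 sites: P = 3/30 = 0.100000, Q = 3/30 = 0.100000.
d = −0.5·ln(0.700000) − 0.25·ln(0.800000) = −0.5·(-0.356675) − 0.25·(-0.223144) = 0.2341.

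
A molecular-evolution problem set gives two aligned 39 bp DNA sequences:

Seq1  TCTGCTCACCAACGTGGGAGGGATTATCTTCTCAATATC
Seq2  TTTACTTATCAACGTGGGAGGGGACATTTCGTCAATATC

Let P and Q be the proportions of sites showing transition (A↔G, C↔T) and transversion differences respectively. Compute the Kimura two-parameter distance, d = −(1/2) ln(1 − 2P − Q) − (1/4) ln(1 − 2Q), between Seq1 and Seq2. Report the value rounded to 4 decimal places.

0.3366

Mismatches occur at site 2 (C/T, transition), site 4 (G/A, transition), site 7 (C/T, transition), site 9 (C/T, transition), site 23 (A/G, transition), site 24 (T/A, transversion), site 25 (T/C, transition), site 28 (C/T, transition), site 30 (T/C, transition), site 31 (C/G, transversion).
Of the 10 differences, 8 transitions and 2 transversions over 39 sites: P = 8/39 = 0.205128, Q = 2/39 = 0.051282.
d = −0.5·ln(0.538462) − 0.25·ln(0.897436) = −0.5·(-0.619038) − 0.25·(-0.108213) = 0.3366.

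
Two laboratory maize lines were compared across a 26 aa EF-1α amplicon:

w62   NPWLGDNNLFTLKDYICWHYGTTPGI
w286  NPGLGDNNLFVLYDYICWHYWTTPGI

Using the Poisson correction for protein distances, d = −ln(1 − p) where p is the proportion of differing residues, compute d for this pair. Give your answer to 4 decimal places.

0.1671

The sequences differ at positions 3 (W/G), 11 (T/V), 13 (K/Y), 21 (G/W).
p = 4/26 = 0.153846.
d = −ln(1 − 0.153846) = −ln(0.846154) = 0.1671.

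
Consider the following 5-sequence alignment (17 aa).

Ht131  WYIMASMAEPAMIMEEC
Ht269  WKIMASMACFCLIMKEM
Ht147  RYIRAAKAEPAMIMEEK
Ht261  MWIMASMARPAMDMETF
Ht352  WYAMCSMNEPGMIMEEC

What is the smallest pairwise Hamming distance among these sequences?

Pairwise Hamming distances:
  Ht131 vs Ht269: 7
  Ht131 vs Ht147: 5
  Ht131 vs Ht261: 6
  Ht131 vs Ht352: 4
  Ht269 vs Ht147: 11
  Ht269 vs Ht261: 10
  Ht269 vs Ht352: 10
  Ht147 vs Ht261: 9
  Ht147 vs Ht352: 9
  Ht261 vs Ht352: 10
The smallest is 4, between Ht131 and Ht352.

4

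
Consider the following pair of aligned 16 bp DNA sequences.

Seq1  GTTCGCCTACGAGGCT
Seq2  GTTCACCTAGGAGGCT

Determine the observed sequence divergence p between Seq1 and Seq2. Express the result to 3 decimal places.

0.125

Mismatches occur at site 5 (G↔A), site 10 (C↔G).
There are 2 differences over 16 sites, so p = 2/16 = 0.125.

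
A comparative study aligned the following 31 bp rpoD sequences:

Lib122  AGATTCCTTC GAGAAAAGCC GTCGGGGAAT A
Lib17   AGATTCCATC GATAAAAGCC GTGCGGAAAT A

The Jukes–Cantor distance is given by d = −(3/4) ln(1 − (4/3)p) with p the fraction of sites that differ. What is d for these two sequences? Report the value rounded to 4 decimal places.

0.1816

Differing sites — 8:T/A; 13:G/T; 23:C/G; 24:G/C; 27:G/A.
p = 5/31 = 0.161290.
d = −0.75 · ln(1 − (4/3)·0.161290) = −0.75 · ln(0.784947) = −0.75 · (-0.242139) = 0.1816.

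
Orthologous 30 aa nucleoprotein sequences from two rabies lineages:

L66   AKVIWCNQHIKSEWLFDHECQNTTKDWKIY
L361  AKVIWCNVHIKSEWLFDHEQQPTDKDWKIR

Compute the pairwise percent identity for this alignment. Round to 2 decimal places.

Mismatches occur at site 8 (Q↔V), site 20 (C↔Q), site 22 (N↔P), site 24 (T↔D), site 30 (Y↔R).
25 of the 30 sites match, so the percent identity is 25/30 × 100 = 83.33%.

83.33%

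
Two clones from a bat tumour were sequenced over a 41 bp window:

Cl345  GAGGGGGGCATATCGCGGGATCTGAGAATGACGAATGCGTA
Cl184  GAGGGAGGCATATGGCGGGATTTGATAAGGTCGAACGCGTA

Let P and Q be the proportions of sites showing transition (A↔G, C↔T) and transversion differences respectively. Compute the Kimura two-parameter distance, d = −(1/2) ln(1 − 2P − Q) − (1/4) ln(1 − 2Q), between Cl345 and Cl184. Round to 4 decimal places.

0.1941

The sequences differ at positions 6 (G/A, transition), 14 (C/G, transversion), 22 (C/T, transition), 26 (G/T, transversion), 29 (T/G, transversion), 31 (A/T, transversion), 36 (T/C, transition).
Of the 7 differences, 3 transitions and 4 transversions over 41 sites: P = 3/41 = 0.073171, Q = 4/41 = 0.097561.
d = −0.5·ln(0.756097) − 0.25·ln(0.804878) = −0.5·(-0.279586) − 0.25·(-0.217065) = 0.1941.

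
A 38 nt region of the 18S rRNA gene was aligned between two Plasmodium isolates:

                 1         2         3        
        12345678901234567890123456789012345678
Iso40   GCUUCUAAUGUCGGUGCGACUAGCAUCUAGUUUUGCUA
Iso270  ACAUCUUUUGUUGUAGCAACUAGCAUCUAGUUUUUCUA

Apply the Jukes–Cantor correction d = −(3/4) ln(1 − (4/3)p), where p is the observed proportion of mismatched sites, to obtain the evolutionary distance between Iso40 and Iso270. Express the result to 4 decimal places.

The sequences differ at positions 1 (G/A), 3 (U/A), 7 (A/U), 8 (A/U), 12 (C/U), 14 (G/U), 15 (U/A), 18 (G/A), 35 (G/U).
p = 9/38 = 0.236842.
d = −0.75 · ln(1 − (4/3)·0.236842) = −0.75 · ln(0.684211) = −0.75 · (-0.379489) = 0.2846.

0.2846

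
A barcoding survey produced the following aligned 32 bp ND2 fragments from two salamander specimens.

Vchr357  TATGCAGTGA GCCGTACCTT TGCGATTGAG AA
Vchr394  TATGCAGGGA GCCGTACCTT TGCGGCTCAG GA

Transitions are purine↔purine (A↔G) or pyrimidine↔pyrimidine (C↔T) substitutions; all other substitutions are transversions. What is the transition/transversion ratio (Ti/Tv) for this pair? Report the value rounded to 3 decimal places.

The sequences differ at positions 8 (T/G, transversion), 25 (A/G, transition), 26 (T/C, transition), 28 (G/C, transversion), 31 (A/G, transition).
Of the 5 differences, 3 transitions and 2 transversions, so Ti/Tv = 3/2 = 1.500.

1.500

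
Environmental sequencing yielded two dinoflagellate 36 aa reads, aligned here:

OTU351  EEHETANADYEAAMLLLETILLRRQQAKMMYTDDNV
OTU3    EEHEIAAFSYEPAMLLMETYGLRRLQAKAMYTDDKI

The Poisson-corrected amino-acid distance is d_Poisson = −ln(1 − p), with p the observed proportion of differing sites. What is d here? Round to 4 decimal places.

0.4055

Mismatches occur at site 5 (T→I), site 7 (N→A), site 8 (A→F), site 9 (D→S), site 12 (A→P), site 17 (L→M), site 20 (I→Y), site 21 (L→G), site 25 (Q→L), site 29 (M→A), site 35 (N→K), site 36 (V→I).
p = 12/36 = 0.333333.
d = −ln(1 − 0.333333) = −ln(0.666667) = 0.4055.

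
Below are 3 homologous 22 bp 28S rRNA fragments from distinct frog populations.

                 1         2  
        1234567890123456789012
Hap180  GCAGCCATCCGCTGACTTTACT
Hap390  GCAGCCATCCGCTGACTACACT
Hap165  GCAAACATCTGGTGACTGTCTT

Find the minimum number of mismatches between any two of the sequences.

2

Pairwise Hamming distances:
  Hap180 vs Hap390: 2
  Hap180 vs Hap165: 7
  Hap390 vs Hap165: 8
The smallest is 2, between Hap180 and Hap390.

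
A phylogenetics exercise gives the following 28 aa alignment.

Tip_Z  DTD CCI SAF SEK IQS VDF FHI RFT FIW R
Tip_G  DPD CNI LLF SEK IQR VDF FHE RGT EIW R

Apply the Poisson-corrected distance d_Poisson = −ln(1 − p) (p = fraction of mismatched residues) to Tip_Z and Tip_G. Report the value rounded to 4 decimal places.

The sequences differ at positions 2 (T/P), 5 (C/N), 7 (S/L), 8 (A/L), 15 (S/R), 21 (I/E), 23 (F/G), 25 (F/E).
p = 8/28 = 0.285714.
d = −ln(1 − 0.285714) = −ln(0.714286) = 0.3365.

0.3365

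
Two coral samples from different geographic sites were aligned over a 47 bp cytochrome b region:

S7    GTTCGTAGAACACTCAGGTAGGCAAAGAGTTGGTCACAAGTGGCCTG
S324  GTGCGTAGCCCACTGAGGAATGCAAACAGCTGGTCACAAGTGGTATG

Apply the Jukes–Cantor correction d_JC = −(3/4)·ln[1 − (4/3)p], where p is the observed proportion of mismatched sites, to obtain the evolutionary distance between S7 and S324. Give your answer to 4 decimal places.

0.2502

Mismatches occur at site 3 (T→G), site 9 (A→C), site 10 (A→C), site 15 (C→G), site 19 (T→A), site 21 (G→T), site 27 (G→C), site 30 (T→C), site 44 (C→T), site 45 (C→A).
p = 10/47 = 0.212766.
d = −0.75 · ln(1 − (4/3)·0.212766) = −0.75 · ln(0.716312) = −0.75 · (-0.333639) = 0.2502.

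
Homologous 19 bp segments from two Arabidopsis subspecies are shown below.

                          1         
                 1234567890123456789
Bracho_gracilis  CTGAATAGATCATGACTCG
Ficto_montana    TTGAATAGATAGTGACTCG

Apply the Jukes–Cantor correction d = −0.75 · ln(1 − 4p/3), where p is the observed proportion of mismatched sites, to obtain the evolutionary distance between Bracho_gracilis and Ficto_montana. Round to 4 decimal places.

0.1773

The sequences differ at positions 1 (C/T), 11 (C/A), 12 (A/G).
p = 3/19 = 0.157895.
d = −0.75 · ln(1 − (4/3)·0.157895) = −0.75 · ln(0.789473) = −0.75 · (-0.236390) = 0.1773.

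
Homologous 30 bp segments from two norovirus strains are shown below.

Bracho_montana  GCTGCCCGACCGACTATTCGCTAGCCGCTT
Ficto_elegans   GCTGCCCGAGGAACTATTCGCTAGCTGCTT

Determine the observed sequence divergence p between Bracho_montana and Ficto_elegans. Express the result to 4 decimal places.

0.1333

Differing sites — 10:C/G; 11:C/G; 12:G/A; 26:C/T.
There are 4 differences over 30 sites, so p = 4/30 = 0.1333.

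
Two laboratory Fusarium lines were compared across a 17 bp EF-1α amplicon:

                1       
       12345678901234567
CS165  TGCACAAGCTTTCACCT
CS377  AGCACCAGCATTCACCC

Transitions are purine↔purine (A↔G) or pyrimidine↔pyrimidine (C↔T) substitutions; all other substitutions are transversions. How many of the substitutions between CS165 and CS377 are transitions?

Mismatches occur at site 1 (T↔A, transversion), site 6 (A↔C, transversion), site 10 (T↔A, transversion), site 17 (T↔C, transition).
Of the 4 differences, 1 transition and 3 transversions, so the answer is 1.

1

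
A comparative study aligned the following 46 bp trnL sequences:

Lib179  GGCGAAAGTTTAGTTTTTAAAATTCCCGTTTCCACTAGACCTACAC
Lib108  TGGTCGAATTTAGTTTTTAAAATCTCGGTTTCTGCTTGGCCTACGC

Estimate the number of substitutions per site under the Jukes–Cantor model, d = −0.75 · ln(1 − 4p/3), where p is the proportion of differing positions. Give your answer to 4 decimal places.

0.3904

The sequences differ at positions 1 (G/T), 3 (C/G), 4 (G/T), 5 (A/C), 6 (A/G), 8 (G/A), 24 (T/C), 25 (C/T), 27 (C/G), 33 (C/T), 34 (A/G), 37 (A/T), 39 (A/G), 45 (A/G).
p = 14/46 = 0.304348.
d = −0.75 · ln(1 − (4/3)·0.304348) = −0.75 · ln(0.594203) = −0.75 · (-0.520534) = 0.3904.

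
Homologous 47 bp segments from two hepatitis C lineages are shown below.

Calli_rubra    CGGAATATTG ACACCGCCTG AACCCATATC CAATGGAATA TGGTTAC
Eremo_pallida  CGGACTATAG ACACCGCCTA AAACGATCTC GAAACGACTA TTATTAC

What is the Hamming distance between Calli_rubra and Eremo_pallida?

12

Differing sites — 5:A/C; 9:T/A; 20:G/A; 23:C/A; 25:C/G; 28:A/C; 31:C/G; 34:T/A; 35:G/C; 38:A/C; 42:G/T; 43:G/A.
That gives 12 mismatches out of 47 aligned sites, so the Hamming distance is 12.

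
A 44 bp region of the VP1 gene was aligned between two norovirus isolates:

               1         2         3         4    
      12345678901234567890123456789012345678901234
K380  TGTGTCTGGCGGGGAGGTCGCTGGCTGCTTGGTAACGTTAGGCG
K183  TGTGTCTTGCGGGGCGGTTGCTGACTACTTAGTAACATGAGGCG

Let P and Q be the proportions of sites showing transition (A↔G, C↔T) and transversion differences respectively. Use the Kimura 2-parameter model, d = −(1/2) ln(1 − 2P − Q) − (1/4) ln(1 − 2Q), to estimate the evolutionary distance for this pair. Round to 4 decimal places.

The sequences differ at positions 8 (G/T, transversion), 15 (A/C, transversion), 19 (C/T, transition), 24 (G/A, transition), 27 (G/A, transition), 31 (G/A, transition), 37 (G/A, transition), 39 (T/G, transversion).
Of the 8 differences, 5 transitions and 3 transversions over 44 sites: P = 5/44 = 0.113636, Q = 3/44 = 0.068182.
d = −0.5·ln(0.704546) − 0.25·ln(0.863636) = −0.5·(-0.350202) − 0.25·(-0.146604) = 0.2118.

0.2118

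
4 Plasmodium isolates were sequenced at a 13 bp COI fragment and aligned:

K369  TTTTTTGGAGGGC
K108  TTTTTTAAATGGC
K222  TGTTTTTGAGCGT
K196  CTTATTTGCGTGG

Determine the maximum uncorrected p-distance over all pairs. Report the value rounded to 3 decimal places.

0.615

Pairwise Hamming distances:
  K369 vs K108: 3
  K369 vs K222: 4
  K369 vs K196: 6
  K108 vs K222: 6
  K108 vs K196: 8
  K222 vs K196: 6
The largest is 8 mismatches, between K108 and K196; p = 8/13 = 0.615.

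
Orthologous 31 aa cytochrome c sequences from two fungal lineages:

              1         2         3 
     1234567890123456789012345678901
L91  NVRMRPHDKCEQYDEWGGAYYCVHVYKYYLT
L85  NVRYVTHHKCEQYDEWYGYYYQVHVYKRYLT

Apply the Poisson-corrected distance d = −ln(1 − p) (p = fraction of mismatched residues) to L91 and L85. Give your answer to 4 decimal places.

0.2985

Mismatches occur at site 4 (M↔Y), site 5 (R↔V), site 6 (P↔T), site 8 (D↔H), site 17 (G↔Y), site 19 (A↔Y), site 22 (C↔Q), site 28 (Y↔R).
p = 8/31 = 0.258065.
d = −ln(1 − 0.258065) = −ln(0.741935) = 0.2985.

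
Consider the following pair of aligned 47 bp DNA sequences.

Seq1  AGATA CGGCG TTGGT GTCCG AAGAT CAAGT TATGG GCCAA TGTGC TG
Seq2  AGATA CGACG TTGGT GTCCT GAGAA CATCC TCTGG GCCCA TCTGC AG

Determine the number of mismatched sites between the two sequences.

Mismatches occur at site 8 (G↔A), site 20 (G↔T), site 21 (A↔G), site 25 (T↔A), site 28 (A↔T), site 29 (G↔C), site 30 (T↔C), site 32 (A↔C), site 39 (A↔C), site 42 (G↔C), site 46 (T↔A).
That gives 11 mismatches out of 47 aligned sites, so the Hamming distance is 11.

11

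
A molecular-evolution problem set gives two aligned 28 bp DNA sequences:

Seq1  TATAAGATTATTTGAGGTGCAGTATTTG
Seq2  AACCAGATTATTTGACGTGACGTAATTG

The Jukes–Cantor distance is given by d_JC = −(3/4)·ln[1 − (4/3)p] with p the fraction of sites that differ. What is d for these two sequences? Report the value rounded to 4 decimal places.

The sequences differ at positions 1 (T/A), 3 (T/C), 4 (A/C), 16 (G/C), 20 (C/A), 21 (A/C), 25 (T/A).
p = 7/28 = 0.250000.
d = −0.75 · ln(1 − (4/3)·0.250000) = −0.75 · ln(0.666667) = −0.75 · (-0.405465) = 0.3041.

0.3041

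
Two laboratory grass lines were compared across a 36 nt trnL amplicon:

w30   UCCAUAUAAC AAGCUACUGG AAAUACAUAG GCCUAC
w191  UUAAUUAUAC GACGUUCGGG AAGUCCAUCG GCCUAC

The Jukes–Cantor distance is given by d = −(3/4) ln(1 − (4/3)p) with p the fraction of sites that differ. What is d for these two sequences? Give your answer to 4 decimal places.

0.4926

The sequences differ at positions 2 (C/U), 3 (C/A), 6 (A/U), 7 (U/A), 8 (A/U), 11 (A/G), 13 (G/C), 14 (C/G), 16 (A/U), 18 (U/G), 23 (A/G), 25 (A/C), 29 (A/C).
p = 13/36 = 0.361111.
d = −0.75 · ln(1 − (4/3)·0.361111) = −0.75 · ln(0.518519) = −0.75 · (-0.656779) = 0.4926.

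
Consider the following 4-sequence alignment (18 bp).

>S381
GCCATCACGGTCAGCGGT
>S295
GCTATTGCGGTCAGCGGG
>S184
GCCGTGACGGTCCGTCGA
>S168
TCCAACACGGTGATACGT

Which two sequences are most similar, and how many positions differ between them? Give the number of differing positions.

4

Pairwise Hamming distances:
  S381 vs S295: 4
  S381 vs S184: 6
  S381 vs S168: 6
  S295 vs S184: 8
  S295 vs S168: 10
  S184 vs S168: 9
The smallest is 4, between S381 and S295.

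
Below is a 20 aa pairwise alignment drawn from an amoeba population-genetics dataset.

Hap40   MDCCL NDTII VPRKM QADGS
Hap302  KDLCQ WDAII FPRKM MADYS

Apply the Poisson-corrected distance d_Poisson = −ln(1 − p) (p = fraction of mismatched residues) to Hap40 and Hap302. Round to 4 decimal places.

Mismatches occur at site 1 (M/K), site 3 (C/L), site 5 (L/Q), site 6 (N/W), site 8 (T/A), site 11 (V/F), site 16 (Q/M), site 19 (G/Y).
p = 8/20 = 0.400000.
d = −ln(1 − 0.400000) = −ln(0.600000) = 0.5108.

0.5108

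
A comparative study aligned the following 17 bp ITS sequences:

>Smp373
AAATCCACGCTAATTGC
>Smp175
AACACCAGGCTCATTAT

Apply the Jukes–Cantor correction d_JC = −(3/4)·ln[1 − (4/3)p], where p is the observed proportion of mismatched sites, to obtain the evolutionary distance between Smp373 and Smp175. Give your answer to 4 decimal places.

Differing sites — 3:A/C; 4:T/A; 8:C/G; 12:A/C; 16:G/A; 17:C/T.
p = 6/17 = 0.352941.
d = −0.75 · ln(1 − (4/3)·0.352941) = −0.75 · ln(0.529412) = −0.75 · (-0.635988) = 0.4770.

0.4770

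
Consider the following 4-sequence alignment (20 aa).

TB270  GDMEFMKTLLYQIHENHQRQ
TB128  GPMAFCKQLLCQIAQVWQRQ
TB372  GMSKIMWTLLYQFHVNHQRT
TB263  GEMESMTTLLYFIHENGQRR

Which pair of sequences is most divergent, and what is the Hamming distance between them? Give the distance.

Pairwise Hamming distances:
  TB270 vs TB128: 9
  TB270 vs TB372: 8
  TB270 vs TB263: 6
  TB128 vs TB372: 14
  TB128 vs TB263: 13
  TB372 vs TB263: 10
The largest is 14, between TB128 and TB372.

14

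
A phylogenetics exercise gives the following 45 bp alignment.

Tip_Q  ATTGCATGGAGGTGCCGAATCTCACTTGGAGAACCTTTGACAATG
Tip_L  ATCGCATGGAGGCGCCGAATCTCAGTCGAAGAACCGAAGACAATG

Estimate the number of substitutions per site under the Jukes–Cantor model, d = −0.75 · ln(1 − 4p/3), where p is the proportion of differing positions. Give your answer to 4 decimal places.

0.2029

The sequences differ at positions 3 (T/C), 13 (T/C), 25 (C/G), 27 (T/C), 29 (G/A), 36 (T/G), 37 (T/A), 38 (T/A).
p = 8/45 = 0.177778.
d = −0.75 · ln(1 − (4/3)·0.177778) = −0.75 · ln(0.762963) = −0.75 · (-0.270546) = 0.2029.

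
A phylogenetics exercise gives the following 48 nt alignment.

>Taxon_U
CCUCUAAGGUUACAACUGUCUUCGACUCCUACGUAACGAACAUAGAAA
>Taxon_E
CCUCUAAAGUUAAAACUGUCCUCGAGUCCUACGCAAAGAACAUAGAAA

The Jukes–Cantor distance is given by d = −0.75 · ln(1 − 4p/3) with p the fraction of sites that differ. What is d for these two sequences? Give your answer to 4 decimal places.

0.1367

The sequences differ at positions 8 (G/A), 13 (C/A), 21 (U/C), 26 (C/G), 34 (U/C), 37 (C/A).
p = 6/48 = 0.125000.
d = −0.75 · ln(1 − (4/3)·0.125000) = −0.75 · ln(0.833333) = −0.75 · (-0.182322) = 0.1367.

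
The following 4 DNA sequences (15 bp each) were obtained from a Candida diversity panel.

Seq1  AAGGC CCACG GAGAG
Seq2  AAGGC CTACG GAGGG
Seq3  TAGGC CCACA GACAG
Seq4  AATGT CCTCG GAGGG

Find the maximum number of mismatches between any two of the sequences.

7

Pairwise Hamming distances:
  Seq1 vs Seq2: 2
  Seq1 vs Seq3: 3
  Seq1 vs Seq4: 4
  Seq2 vs Seq3: 5
  Seq2 vs Seq4: 4
  Seq3 vs Seq4: 7
The largest is 7, between Seq3 and Seq4.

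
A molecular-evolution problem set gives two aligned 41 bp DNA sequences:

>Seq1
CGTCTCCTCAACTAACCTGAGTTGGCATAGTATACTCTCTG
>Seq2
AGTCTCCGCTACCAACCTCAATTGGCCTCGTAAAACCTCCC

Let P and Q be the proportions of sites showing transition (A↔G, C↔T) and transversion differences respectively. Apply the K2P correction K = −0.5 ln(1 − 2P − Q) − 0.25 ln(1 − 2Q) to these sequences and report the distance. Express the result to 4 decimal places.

Differing sites — 1:C/A (Tv); 8:T/G (Tv); 10:A/T (Tv); 13:T/C (Ti); 19:G/C (Tv); 21:G/A (Ti); 27:A/C (Tv); 29:A/C (Tv); 33:T/A (Tv); 35:C/A (Tv); 36:T/C (Ti); 40:T/C (Ti); 41:G/C (Tv).
Of the 13 differences, 4 transitions and 9 transversions over 41 sites: P = 4/41 = 0.097561, Q = 9/41 = 0.219512.
d = −0.5·ln(0.585366) − 0.25·ln(0.560976) = −0.5·(-0.535518) − 0.25·(-0.578077) = 0.4123.

0.4123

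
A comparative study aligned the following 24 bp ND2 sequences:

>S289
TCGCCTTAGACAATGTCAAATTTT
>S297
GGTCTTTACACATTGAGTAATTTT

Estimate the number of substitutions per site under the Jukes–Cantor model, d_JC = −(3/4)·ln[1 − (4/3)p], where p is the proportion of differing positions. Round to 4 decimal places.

Differing sites — 1:T/G; 2:C/G; 3:G/T; 5:C/T; 9:G/C; 13:A/T; 16:T/A; 17:C/G; 18:A/T.
p = 9/24 = 0.375000.
d = −0.75 · ln(1 − (4/3)·0.375000) = −0.75 · ln(0.500000) = −0.75 · (-0.693147) = 0.5199.

0.5199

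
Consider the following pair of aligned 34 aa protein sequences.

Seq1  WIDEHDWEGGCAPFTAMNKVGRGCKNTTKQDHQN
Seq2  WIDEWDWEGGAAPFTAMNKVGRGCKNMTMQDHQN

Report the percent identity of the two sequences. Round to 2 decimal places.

Differing sites — 5:H/W; 11:C/A; 27:T/M; 29:K/M.
30 of the 34 sites match, so the percent identity is 30/34 × 100 = 88.24%.

88.24%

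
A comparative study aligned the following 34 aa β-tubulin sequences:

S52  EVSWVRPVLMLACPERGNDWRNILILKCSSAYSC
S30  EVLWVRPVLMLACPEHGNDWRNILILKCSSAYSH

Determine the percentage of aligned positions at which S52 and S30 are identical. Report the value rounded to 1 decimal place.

91.2%

The sequences differ at positions 3 (S/L), 16 (R/H), 34 (C/H).
31 of the 34 sites match, so the percent identity is 31/34 × 100 = 91.2%.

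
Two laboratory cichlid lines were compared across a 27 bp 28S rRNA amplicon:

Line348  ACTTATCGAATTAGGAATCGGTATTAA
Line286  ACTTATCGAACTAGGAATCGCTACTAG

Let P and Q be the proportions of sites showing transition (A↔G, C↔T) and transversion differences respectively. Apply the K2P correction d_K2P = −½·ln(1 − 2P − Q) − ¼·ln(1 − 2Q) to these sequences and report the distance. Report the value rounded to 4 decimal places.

Differing sites — 11:T/C (Ti); 21:G/C (Tv); 24:T/C (Ti); 27:A/G (Ti).
Of the 4 differences, 3 transitions and 1 transversion over 27 sites: P = 3/27 = 0.111111, Q = 1/27 = 0.037037.
d = −0.5·ln(0.740741) − 0.25·ln(0.925926) = −0.5·(-0.300104) − 0.25·(-0.076961) = 0.1693.

0.1693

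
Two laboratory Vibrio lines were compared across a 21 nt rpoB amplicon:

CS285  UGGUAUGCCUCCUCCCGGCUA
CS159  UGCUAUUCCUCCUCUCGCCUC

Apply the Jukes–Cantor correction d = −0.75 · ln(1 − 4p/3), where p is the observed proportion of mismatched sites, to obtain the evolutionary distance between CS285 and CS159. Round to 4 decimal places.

0.2865

The sequences differ at positions 3 (G/C), 7 (G/U), 15 (C/U), 18 (G/C), 21 (A/C).
p = 5/21 = 0.238095.
d = −0.75 · ln(1 − (4/3)·0.238095) = −0.75 · ln(0.682540) = −0.75 · (-0.381934) = 0.2865.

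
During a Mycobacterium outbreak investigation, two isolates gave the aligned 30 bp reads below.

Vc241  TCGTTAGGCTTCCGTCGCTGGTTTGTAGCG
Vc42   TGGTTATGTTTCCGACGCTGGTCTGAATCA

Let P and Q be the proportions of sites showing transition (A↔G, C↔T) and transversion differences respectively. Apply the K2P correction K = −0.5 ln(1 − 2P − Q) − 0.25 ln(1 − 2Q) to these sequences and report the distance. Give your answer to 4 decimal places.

Mismatches occur at site 2 (C/G, transversion), site 7 (G/T, transversion), site 9 (C/T, transition), site 15 (T/A, transversion), site 23 (T/C, transition), site 26 (T/A, transversion), site 28 (G/T, transversion), site 30 (G/A, transition).
Of the 8 differences, 3 transitions and 5 transversions over 30 sites: P = 3/30 = 0.100000, Q = 5/30 = 0.166667.
d = −0.5·ln(0.633333) − 0.25·ln(0.666666) = −0.5·(-0.456759) − 0.25·(-0.405466) = 0.3297.

0.3297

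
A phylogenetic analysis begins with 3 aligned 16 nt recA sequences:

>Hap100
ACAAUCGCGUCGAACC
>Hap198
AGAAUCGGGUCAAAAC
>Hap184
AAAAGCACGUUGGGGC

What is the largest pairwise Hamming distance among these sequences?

Pairwise Hamming distances:
  Hap100 vs Hap198: 4
  Hap100 vs Hap184: 7
  Hap198 vs Hap184: 9
The largest is 9, between Hap198 and Hap184.

9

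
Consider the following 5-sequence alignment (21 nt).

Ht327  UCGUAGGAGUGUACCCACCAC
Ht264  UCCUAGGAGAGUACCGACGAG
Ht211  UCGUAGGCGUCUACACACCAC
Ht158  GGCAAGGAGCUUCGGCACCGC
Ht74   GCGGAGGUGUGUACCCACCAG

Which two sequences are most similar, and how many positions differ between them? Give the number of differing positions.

3

Pairwise Hamming distances:
  Ht327 vs Ht264: 5
  Ht327 vs Ht211: 3
  Ht327 vs Ht158: 10
  Ht327 vs Ht74: 4
  Ht264 vs Ht211: 8
  Ht264 vs Ht158: 12
  Ht264 vs Ht74: 7
  Ht211 vs Ht158: 11
  Ht211 vs Ht74: 6
  Ht158 vs Ht74: 11
The smallest is 3, between Ht327 and Ht211.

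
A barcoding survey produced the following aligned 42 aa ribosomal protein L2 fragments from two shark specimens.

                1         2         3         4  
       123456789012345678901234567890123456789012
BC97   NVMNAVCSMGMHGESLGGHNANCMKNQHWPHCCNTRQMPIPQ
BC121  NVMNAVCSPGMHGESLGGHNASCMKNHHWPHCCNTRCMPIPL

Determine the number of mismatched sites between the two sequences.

The sequences differ at positions 9 (M/P), 22 (N/S), 27 (Q/H), 37 (Q/C), 42 (Q/L).
That gives 5 mismatches out of 42 aligned sites, so the Hamming distance is 5.

5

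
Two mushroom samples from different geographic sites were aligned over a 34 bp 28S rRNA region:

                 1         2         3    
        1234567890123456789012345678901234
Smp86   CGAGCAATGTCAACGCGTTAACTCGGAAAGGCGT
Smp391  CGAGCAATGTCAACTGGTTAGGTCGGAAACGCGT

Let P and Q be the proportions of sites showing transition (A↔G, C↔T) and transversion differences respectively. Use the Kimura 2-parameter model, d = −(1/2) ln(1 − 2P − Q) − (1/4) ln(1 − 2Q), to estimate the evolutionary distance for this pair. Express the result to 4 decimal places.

Differing sites — 15:G/T (Tv); 16:C/G (Tv); 21:A/G (Ti); 22:C/G (Tv); 30:G/C (Tv).
Of the 5 differences, 1 transition and 4 transversions over 34 sites: P = 1/34 = 0.029412, Q = 4/34 = 0.117647.
d = −0.5·ln(0.823529) − 0.25·ln(0.764706) = −0.5·(-0.194157) − 0.25·(-0.268264) = 0.1641.

0.1641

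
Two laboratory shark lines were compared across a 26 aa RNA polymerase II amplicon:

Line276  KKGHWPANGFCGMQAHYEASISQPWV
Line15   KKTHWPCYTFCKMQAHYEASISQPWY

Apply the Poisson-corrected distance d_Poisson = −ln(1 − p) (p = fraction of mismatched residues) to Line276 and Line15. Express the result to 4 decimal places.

0.2624

The sequences differ at positions 3 (G/T), 7 (A/C), 8 (N/Y), 9 (G/T), 12 (G/K), 26 (V/Y).
p = 6/26 = 0.230769.
d = −ln(1 − 0.230769) = −ln(0.769231) = 0.2624.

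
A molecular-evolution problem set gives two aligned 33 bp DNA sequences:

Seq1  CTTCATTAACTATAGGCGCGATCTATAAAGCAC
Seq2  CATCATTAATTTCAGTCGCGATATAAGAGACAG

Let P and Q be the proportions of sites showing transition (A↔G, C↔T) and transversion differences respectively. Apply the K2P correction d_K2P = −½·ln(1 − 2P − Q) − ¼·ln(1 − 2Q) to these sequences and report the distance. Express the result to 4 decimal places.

0.4446

Mismatches occur at site 2 (T↔A, transversion), site 10 (C↔T, transition), site 12 (A↔T, transversion), site 13 (T↔C, transition), site 16 (G↔T, transversion), site 23 (C↔A, transversion), site 26 (T↔A, transversion), site 27 (A↔G, transition), site 29 (A↔G, transition), site 30 (G↔A, transition), site 33 (C↔G, transversion).
Of the 11 differences, 5 transitions and 6 transversions over 33 sites: P = 5/33 = 0.151515, Q = 6/33 = 0.181818.
d = −0.5·ln(0.515152) − 0.25·ln(0.636364) = −0.5·(-0.663293) − 0.25·(-0.451985) = 0.4446.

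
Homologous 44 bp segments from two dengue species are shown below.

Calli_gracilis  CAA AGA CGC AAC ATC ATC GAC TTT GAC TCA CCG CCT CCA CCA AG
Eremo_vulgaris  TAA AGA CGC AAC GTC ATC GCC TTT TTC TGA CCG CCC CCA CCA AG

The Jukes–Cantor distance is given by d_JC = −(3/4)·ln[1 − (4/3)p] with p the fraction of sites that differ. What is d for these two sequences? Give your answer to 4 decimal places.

0.1788

The sequences differ at positions 1 (C/T), 13 (A/G), 20 (A/C), 25 (G/T), 26 (A/T), 29 (C/G), 36 (T/C).
p = 7/44 = 0.159091.
d = −0.75 · ln(1 − (4/3)·0.159091) = −0.75 · ln(0.787879) = −0.75 · (-0.238411) = 0.1788.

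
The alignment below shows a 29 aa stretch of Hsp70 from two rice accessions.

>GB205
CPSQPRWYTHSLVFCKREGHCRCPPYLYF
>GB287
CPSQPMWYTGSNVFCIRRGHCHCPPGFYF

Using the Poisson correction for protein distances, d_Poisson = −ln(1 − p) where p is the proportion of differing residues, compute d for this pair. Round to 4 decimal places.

0.3228

The sequences differ at positions 6 (R/M), 10 (H/G), 12 (L/N), 16 (K/I), 18 (E/R), 22 (R/H), 26 (Y/G), 27 (L/F).
p = 8/29 = 0.275862.
d = −ln(1 − 0.275862) = −ln(0.724138) = 0.3228.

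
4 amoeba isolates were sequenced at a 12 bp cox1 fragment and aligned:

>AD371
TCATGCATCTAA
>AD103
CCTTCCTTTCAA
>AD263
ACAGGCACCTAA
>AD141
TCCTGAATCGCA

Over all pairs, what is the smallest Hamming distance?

3

Pairwise Hamming distances:
  AD371 vs AD103: 6
  AD371 vs AD263: 3
  AD371 vs AD141: 4
  AD103 vs AD263: 8
  AD103 vs AD141: 8
  AD263 vs AD141: 7
The smallest is 3, between AD371 and AD263.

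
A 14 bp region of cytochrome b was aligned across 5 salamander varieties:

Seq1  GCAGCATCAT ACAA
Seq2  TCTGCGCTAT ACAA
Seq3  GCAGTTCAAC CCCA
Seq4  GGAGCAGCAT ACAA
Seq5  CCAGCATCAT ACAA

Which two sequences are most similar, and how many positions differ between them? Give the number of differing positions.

Pairwise Hamming distances:
  Seq1 vs Seq2: 5
  Seq1 vs Seq3: 7
  Seq1 vs Seq4: 2
  Seq1 vs Seq5: 1
  Seq2 vs Seq3: 8
  Seq2 vs Seq4: 6
  Seq2 vs Seq5: 5
  Seq3 vs Seq4: 8
  Seq3 vs Seq5: 8
  Seq4 vs Seq5: 3
The smallest is 1, between Seq1 and Seq5.

1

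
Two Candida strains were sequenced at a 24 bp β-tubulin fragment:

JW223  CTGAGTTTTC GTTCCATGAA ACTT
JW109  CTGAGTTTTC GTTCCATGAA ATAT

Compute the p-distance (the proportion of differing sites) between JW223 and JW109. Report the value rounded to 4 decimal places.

0.0833

Mismatches occur at site 22 (C↔T), site 23 (T↔A).
There are 2 differences over 24 sites, so p = 2/24 = 0.0833.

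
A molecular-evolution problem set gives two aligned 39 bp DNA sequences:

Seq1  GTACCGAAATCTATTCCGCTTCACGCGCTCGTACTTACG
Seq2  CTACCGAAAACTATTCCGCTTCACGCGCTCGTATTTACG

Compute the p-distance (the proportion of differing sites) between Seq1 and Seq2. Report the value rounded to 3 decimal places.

0.077

The sequences differ at positions 1 (G/C), 10 (T/A), 34 (C/T).
There are 3 differences over 39 sites, so p = 3/39 = 0.077.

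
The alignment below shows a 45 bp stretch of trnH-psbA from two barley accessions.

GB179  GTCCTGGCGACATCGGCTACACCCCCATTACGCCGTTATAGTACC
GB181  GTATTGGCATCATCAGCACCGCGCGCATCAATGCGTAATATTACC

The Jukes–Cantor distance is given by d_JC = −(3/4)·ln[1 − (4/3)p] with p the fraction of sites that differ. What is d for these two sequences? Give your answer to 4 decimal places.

Differing sites — 3:C/A; 4:C/T; 9:G/A; 10:A/T; 15:G/A; 18:T/A; 19:A/C; 21:A/G; 23:C/G; 25:C/G; 29:T/C; 31:C/A; 32:G/T; 33:C/G; 37:T/A; 41:G/T.
p = 16/45 = 0.355556.
d = −0.75 · ln(1 − (4/3)·0.355556) = −0.75 · ln(0.525925) = −0.75 · (-0.642597) = 0.4819.

0.4819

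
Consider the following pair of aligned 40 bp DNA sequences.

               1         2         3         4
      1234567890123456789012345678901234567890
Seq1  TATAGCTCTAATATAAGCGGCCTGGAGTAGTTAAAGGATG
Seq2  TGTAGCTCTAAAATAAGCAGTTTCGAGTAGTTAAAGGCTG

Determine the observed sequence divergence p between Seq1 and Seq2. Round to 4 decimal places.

Mismatches occur at site 2 (A↔G), site 12 (T↔A), site 19 (G↔A), site 21 (C↔T), site 22 (C↔T), site 24 (G↔C), site 38 (A↔C).
There are 7 differences over 40 sites, so p = 7/40 = 0.1750.

0.1750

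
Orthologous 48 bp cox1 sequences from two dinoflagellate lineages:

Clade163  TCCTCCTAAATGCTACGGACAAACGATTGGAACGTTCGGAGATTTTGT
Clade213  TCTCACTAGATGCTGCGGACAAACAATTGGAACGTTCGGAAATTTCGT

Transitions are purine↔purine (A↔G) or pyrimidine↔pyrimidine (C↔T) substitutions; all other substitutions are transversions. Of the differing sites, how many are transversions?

Mismatches occur at site 3 (C↔T, transition), site 4 (T↔C, transition), site 5 (C↔A, transversion), site 9 (A↔G, transition), site 15 (A↔G, transition), site 25 (G↔A, transition), site 41 (G↔A, transition), site 46 (T↔C, transition).
Of the 8 differences, 7 transitions and 1 transversion, so the answer is 1.

1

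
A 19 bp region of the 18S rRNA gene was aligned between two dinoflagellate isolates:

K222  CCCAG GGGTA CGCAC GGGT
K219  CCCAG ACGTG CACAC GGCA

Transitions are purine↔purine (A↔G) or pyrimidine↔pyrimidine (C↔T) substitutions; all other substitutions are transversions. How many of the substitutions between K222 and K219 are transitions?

The sequences differ at positions 6 (G/A, transition), 7 (G/C, transversion), 10 (A/G, transition), 12 (G/A, transition), 18 (G/C, transversion), 19 (T/A, transversion).
Of the 6 differences, 3 transitions and 3 transversions, so the answer is 3.

3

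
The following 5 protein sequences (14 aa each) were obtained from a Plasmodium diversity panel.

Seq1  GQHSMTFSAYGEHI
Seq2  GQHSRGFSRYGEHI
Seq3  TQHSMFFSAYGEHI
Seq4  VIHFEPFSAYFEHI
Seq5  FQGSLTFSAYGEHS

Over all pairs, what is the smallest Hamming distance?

Pairwise Hamming distances:
  Seq1 vs Seq2: 3
  Seq1 vs Seq3: 2
  Seq1 vs Seq4: 6
  Seq1 vs Seq5: 4
  Seq2 vs Seq3: 4
  Seq2 vs Seq4: 7
  Seq2 vs Seq5: 6
  Seq3 vs Seq4: 6
  Seq3 vs Seq5: 5
  Seq4 vs Seq5: 8
The smallest is 2, between Seq1 and Seq3.

2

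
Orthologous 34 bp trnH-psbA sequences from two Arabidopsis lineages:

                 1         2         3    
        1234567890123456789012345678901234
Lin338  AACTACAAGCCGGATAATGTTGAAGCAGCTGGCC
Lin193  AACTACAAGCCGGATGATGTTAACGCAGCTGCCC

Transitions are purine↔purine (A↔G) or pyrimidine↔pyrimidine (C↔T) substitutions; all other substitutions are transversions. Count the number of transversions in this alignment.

Mismatches occur at site 16 (A/G, transition), site 22 (G/A, transition), site 24 (A/C, transversion), site 32 (G/C, transversion).
Of the 4 differences, 2 transitions and 2 transversions, so the answer is 2.

2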